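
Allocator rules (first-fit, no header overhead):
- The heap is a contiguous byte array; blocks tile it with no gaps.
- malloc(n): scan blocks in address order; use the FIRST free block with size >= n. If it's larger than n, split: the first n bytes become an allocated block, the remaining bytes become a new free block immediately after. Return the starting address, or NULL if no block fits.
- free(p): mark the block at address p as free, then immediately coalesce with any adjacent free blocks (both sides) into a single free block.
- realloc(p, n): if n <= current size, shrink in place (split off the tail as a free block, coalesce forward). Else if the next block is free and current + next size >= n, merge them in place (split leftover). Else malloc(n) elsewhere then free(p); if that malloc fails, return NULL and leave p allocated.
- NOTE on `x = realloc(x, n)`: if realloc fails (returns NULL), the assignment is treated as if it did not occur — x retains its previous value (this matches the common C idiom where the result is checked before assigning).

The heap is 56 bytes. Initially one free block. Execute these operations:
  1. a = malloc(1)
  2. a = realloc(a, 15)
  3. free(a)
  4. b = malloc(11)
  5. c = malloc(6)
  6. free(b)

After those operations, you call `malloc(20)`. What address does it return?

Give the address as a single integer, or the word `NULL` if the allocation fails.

Answer: 17

Derivation:
Op 1: a = malloc(1) -> a = 0; heap: [0-0 ALLOC][1-55 FREE]
Op 2: a = realloc(a, 15) -> a = 0; heap: [0-14 ALLOC][15-55 FREE]
Op 3: free(a) -> (freed a); heap: [0-55 FREE]
Op 4: b = malloc(11) -> b = 0; heap: [0-10 ALLOC][11-55 FREE]
Op 5: c = malloc(6) -> c = 11; heap: [0-10 ALLOC][11-16 ALLOC][17-55 FREE]
Op 6: free(b) -> (freed b); heap: [0-10 FREE][11-16 ALLOC][17-55 FREE]
malloc(20): first-fit scan over [0-10 FREE][11-16 ALLOC][17-55 FREE] -> 17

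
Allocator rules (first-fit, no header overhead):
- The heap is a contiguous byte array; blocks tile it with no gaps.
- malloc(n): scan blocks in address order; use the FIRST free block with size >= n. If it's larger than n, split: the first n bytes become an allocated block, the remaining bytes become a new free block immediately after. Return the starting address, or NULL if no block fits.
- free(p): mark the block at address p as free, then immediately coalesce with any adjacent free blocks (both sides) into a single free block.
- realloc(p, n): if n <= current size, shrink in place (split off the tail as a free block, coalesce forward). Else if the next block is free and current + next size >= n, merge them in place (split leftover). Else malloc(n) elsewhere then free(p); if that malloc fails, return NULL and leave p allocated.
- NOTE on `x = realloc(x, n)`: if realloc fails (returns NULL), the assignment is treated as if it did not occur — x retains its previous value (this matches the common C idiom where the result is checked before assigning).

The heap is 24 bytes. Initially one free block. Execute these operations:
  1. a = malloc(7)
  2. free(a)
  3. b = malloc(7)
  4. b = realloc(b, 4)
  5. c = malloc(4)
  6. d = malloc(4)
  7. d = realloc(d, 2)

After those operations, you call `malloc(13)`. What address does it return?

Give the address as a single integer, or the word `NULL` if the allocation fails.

Answer: 10

Derivation:
Op 1: a = malloc(7) -> a = 0; heap: [0-6 ALLOC][7-23 FREE]
Op 2: free(a) -> (freed a); heap: [0-23 FREE]
Op 3: b = malloc(7) -> b = 0; heap: [0-6 ALLOC][7-23 FREE]
Op 4: b = realloc(b, 4) -> b = 0; heap: [0-3 ALLOC][4-23 FREE]
Op 5: c = malloc(4) -> c = 4; heap: [0-3 ALLOC][4-7 ALLOC][8-23 FREE]
Op 6: d = malloc(4) -> d = 8; heap: [0-3 ALLOC][4-7 ALLOC][8-11 ALLOC][12-23 FREE]
Op 7: d = realloc(d, 2) -> d = 8; heap: [0-3 ALLOC][4-7 ALLOC][8-9 ALLOC][10-23 FREE]
malloc(13): first-fit scan over [0-3 ALLOC][4-7 ALLOC][8-9 ALLOC][10-23 FREE] -> 10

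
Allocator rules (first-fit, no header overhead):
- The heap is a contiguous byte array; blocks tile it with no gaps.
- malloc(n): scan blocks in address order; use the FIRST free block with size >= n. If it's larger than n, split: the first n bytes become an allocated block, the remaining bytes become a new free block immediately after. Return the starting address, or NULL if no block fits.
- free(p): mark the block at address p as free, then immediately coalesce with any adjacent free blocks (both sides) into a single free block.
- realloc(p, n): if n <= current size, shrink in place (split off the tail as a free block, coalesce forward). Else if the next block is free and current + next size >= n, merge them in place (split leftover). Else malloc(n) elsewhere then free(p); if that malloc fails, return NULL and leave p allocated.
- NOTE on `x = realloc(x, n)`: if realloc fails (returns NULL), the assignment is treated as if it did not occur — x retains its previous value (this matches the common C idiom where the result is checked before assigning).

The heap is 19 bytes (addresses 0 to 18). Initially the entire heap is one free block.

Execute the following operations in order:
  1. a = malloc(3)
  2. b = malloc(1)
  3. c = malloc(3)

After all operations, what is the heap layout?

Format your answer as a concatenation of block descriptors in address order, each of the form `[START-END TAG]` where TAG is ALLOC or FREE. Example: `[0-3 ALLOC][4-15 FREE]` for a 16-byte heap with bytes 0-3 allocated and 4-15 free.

Answer: [0-2 ALLOC][3-3 ALLOC][4-6 ALLOC][7-18 FREE]

Derivation:
Op 1: a = malloc(3) -> a = 0; heap: [0-2 ALLOC][3-18 FREE]
Op 2: b = malloc(1) -> b = 3; heap: [0-2 ALLOC][3-3 ALLOC][4-18 FREE]
Op 3: c = malloc(3) -> c = 4; heap: [0-2 ALLOC][3-3 ALLOC][4-6 ALLOC][7-18 FREE]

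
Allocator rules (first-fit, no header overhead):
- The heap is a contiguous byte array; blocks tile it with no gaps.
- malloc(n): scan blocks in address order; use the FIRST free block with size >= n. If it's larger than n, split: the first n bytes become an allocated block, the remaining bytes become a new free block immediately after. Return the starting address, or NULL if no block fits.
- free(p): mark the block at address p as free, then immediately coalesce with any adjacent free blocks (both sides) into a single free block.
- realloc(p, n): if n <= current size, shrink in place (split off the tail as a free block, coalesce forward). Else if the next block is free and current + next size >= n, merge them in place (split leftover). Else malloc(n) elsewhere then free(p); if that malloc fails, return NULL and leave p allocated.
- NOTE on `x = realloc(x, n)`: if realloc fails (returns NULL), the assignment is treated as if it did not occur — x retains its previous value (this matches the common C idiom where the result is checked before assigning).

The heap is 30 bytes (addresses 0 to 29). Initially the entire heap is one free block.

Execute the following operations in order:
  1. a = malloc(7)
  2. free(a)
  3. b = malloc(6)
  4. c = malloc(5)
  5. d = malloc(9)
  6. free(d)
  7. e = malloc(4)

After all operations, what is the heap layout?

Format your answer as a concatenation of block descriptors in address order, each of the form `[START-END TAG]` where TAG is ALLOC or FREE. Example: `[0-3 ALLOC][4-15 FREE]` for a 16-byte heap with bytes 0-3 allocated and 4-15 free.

Answer: [0-5 ALLOC][6-10 ALLOC][11-14 ALLOC][15-29 FREE]

Derivation:
Op 1: a = malloc(7) -> a = 0; heap: [0-6 ALLOC][7-29 FREE]
Op 2: free(a) -> (freed a); heap: [0-29 FREE]
Op 3: b = malloc(6) -> b = 0; heap: [0-5 ALLOC][6-29 FREE]
Op 4: c = malloc(5) -> c = 6; heap: [0-5 ALLOC][6-10 ALLOC][11-29 FREE]
Op 5: d = malloc(9) -> d = 11; heap: [0-5 ALLOC][6-10 ALLOC][11-19 ALLOC][20-29 FREE]
Op 6: free(d) -> (freed d); heap: [0-5 ALLOC][6-10 ALLOC][11-29 FREE]
Op 7: e = malloc(4) -> e = 11; heap: [0-5 ALLOC][6-10 ALLOC][11-14 ALLOC][15-29 FREE]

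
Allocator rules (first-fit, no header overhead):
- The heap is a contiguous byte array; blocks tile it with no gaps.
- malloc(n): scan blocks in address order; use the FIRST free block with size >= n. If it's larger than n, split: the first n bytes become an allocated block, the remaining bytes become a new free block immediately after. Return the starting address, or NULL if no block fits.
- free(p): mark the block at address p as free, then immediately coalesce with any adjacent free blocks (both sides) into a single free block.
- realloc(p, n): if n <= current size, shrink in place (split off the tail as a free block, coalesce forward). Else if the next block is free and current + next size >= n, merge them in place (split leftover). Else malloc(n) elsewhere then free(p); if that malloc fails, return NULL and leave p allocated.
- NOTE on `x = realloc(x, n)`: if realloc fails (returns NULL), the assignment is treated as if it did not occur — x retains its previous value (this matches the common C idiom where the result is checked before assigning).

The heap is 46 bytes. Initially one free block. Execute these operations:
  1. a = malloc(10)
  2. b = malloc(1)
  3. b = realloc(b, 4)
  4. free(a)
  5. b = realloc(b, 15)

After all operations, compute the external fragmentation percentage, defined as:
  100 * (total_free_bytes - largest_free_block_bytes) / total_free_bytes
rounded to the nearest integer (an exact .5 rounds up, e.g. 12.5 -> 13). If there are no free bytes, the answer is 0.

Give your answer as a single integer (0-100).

Answer: 32

Derivation:
Op 1: a = malloc(10) -> a = 0; heap: [0-9 ALLOC][10-45 FREE]
Op 2: b = malloc(1) -> b = 10; heap: [0-9 ALLOC][10-10 ALLOC][11-45 FREE]
Op 3: b = realloc(b, 4) -> b = 10; heap: [0-9 ALLOC][10-13 ALLOC][14-45 FREE]
Op 4: free(a) -> (freed a); heap: [0-9 FREE][10-13 ALLOC][14-45 FREE]
Op 5: b = realloc(b, 15) -> b = 10; heap: [0-9 FREE][10-24 ALLOC][25-45 FREE]
Free blocks: [10 21] total_free=31 largest=21 -> 100*(31-21)/31 = 1000/31 ≈ 32.258 -> rounds to 32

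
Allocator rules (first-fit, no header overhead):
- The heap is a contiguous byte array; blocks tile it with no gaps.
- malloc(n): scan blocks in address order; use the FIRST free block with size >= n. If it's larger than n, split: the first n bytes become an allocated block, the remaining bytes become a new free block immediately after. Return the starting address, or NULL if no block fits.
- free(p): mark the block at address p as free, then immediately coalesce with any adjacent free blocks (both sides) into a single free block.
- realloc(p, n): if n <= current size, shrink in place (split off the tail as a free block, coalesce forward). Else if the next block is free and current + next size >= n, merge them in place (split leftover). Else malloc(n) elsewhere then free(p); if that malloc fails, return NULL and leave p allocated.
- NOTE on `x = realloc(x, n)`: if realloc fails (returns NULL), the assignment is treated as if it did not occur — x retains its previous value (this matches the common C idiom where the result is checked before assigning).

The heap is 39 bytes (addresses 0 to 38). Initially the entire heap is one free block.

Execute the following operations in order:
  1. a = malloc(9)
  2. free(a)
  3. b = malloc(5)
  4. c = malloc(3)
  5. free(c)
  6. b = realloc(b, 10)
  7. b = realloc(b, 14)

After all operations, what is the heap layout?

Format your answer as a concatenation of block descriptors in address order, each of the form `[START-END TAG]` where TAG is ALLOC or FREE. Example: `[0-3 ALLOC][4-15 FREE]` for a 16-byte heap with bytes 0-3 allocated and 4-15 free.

Answer: [0-13 ALLOC][14-38 FREE]

Derivation:
Op 1: a = malloc(9) -> a = 0; heap: [0-8 ALLOC][9-38 FREE]
Op 2: free(a) -> (freed a); heap: [0-38 FREE]
Op 3: b = malloc(5) -> b = 0; heap: [0-4 ALLOC][5-38 FREE]
Op 4: c = malloc(3) -> c = 5; heap: [0-4 ALLOC][5-7 ALLOC][8-38 FREE]
Op 5: free(c) -> (freed c); heap: [0-4 ALLOC][5-38 FREE]
Op 6: b = realloc(b, 10) -> b = 0; heap: [0-9 ALLOC][10-38 FREE]
Op 7: b = realloc(b, 14) -> b = 0; heap: [0-13 ALLOC][14-38 FREE]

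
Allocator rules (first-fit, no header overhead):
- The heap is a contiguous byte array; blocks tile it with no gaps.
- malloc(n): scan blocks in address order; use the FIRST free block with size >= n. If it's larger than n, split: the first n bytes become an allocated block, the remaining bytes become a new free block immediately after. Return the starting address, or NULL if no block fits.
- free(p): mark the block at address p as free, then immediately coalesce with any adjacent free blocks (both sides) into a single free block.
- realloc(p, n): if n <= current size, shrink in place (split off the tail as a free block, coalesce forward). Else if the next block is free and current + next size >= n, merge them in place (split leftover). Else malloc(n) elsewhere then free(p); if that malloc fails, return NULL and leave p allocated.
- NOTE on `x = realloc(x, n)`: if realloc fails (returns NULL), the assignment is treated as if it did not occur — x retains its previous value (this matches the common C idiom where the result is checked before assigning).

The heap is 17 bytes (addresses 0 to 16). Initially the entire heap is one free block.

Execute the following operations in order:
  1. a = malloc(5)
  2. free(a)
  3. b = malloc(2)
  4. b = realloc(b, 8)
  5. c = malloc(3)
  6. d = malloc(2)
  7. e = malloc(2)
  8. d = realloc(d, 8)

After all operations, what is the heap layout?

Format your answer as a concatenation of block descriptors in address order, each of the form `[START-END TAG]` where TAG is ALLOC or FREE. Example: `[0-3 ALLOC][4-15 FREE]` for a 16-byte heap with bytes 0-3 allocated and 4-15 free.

Op 1: a = malloc(5) -> a = 0; heap: [0-4 ALLOC][5-16 FREE]
Op 2: free(a) -> (freed a); heap: [0-16 FREE]
Op 3: b = malloc(2) -> b = 0; heap: [0-1 ALLOC][2-16 FREE]
Op 4: b = realloc(b, 8) -> b = 0; heap: [0-7 ALLOC][8-16 FREE]
Op 5: c = malloc(3) -> c = 8; heap: [0-7 ALLOC][8-10 ALLOC][11-16 FREE]
Op 6: d = malloc(2) -> d = 11; heap: [0-7 ALLOC][8-10 ALLOC][11-12 ALLOC][13-16 FREE]
Op 7: e = malloc(2) -> e = 13; heap: [0-7 ALLOC][8-10 ALLOC][11-12 ALLOC][13-14 ALLOC][15-16 FREE]
Op 8: d = realloc(d, 8) -> NULL (d unchanged); heap: [0-7 ALLOC][8-10 ALLOC][11-12 ALLOC][13-14 ALLOC][15-16 FREE]

Answer: [0-7 ALLOC][8-10 ALLOC][11-12 ALLOC][13-14 ALLOC][15-16 FREE]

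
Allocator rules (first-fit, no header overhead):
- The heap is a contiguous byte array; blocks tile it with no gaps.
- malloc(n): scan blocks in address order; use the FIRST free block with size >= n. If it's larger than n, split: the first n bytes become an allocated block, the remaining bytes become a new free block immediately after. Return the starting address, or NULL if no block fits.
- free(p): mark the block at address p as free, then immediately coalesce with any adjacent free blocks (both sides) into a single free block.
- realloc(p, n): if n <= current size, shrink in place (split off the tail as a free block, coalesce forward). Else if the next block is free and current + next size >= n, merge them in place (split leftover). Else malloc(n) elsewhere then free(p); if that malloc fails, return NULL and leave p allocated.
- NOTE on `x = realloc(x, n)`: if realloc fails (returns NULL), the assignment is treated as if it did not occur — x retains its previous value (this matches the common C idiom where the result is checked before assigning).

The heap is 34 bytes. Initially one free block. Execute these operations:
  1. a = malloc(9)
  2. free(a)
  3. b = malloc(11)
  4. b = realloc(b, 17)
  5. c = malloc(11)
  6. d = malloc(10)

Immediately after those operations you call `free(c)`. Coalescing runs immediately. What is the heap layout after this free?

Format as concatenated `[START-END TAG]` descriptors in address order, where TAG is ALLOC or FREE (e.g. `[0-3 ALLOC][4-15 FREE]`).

Op 1: a = malloc(9) -> a = 0; heap: [0-8 ALLOC][9-33 FREE]
Op 2: free(a) -> (freed a); heap: [0-33 FREE]
Op 3: b = malloc(11) -> b = 0; heap: [0-10 ALLOC][11-33 FREE]
Op 4: b = realloc(b, 17) -> b = 0; heap: [0-16 ALLOC][17-33 FREE]
Op 5: c = malloc(11) -> c = 17; heap: [0-16 ALLOC][17-27 ALLOC][28-33 FREE]
Op 6: d = malloc(10) -> d = NULL; heap: [0-16 ALLOC][17-27 ALLOC][28-33 FREE]
free(c): c = 17 -> block [17-27 ALLOC]; mark free, coalesce with adjacent free neighbors -> [0-16 ALLOC][17-33 FREE]

Answer: [0-16 ALLOC][17-33 FREE]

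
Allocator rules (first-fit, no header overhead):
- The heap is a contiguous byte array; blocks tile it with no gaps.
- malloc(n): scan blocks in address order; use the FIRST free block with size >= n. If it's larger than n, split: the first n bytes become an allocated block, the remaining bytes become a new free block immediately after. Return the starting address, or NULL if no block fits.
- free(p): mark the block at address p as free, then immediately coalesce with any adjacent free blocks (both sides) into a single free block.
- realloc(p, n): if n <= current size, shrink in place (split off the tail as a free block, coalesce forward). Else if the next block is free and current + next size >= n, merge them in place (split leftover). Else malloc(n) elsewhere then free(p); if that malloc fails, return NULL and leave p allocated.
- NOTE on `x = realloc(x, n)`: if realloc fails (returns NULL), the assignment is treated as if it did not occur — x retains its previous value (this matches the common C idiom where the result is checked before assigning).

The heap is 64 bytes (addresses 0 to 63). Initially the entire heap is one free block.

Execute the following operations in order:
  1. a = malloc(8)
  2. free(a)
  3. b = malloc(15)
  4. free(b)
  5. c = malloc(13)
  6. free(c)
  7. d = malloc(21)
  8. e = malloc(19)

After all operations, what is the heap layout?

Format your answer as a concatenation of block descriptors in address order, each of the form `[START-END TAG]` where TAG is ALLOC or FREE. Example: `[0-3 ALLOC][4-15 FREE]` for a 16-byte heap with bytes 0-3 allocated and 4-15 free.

Op 1: a = malloc(8) -> a = 0; heap: [0-7 ALLOC][8-63 FREE]
Op 2: free(a) -> (freed a); heap: [0-63 FREE]
Op 3: b = malloc(15) -> b = 0; heap: [0-14 ALLOC][15-63 FREE]
Op 4: free(b) -> (freed b); heap: [0-63 FREE]
Op 5: c = malloc(13) -> c = 0; heap: [0-12 ALLOC][13-63 FREE]
Op 6: free(c) -> (freed c); heap: [0-63 FREE]
Op 7: d = malloc(21) -> d = 0; heap: [0-20 ALLOC][21-63 FREE]
Op 8: e = malloc(19) -> e = 21; heap: [0-20 ALLOC][21-39 ALLOC][40-63 FREE]

Answer: [0-20 ALLOC][21-39 ALLOC][40-63 FREE]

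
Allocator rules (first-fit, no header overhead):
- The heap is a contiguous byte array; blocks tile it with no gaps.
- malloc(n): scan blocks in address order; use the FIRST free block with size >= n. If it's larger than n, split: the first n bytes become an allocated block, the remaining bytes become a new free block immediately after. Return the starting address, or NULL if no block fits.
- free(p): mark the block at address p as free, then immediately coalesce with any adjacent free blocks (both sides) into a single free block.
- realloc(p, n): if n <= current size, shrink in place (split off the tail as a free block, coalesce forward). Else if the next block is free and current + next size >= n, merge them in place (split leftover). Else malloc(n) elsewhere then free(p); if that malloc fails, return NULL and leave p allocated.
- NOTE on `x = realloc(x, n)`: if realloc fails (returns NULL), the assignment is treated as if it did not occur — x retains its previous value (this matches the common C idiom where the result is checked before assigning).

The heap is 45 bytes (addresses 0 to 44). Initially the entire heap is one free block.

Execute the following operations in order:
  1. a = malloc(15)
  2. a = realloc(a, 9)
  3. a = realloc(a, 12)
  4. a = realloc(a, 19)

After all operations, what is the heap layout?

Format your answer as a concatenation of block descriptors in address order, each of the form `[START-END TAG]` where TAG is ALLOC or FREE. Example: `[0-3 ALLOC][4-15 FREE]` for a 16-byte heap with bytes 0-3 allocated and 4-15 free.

Op 1: a = malloc(15) -> a = 0; heap: [0-14 ALLOC][15-44 FREE]
Op 2: a = realloc(a, 9) -> a = 0; heap: [0-8 ALLOC][9-44 FREE]
Op 3: a = realloc(a, 12) -> a = 0; heap: [0-11 ALLOC][12-44 FREE]
Op 4: a = realloc(a, 19) -> a = 0; heap: [0-18 ALLOC][19-44 FREE]

Answer: [0-18 ALLOC][19-44 FREE]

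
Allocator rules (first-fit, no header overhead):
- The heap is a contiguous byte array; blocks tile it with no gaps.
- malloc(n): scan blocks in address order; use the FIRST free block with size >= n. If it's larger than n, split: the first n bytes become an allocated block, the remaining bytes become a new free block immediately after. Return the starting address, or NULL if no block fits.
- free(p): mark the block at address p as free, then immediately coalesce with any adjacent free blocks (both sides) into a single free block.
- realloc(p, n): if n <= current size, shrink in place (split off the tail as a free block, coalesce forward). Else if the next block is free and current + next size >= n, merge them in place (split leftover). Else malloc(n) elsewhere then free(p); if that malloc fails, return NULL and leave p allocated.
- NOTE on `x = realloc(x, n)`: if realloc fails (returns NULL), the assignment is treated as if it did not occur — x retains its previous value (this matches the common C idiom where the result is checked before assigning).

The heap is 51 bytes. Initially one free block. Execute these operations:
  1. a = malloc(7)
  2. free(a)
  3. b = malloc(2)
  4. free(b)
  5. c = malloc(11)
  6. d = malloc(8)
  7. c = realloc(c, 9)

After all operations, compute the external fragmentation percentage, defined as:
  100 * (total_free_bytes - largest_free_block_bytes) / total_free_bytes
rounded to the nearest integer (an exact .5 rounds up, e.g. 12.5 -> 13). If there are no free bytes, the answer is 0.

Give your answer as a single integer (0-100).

Answer: 6

Derivation:
Op 1: a = malloc(7) -> a = 0; heap: [0-6 ALLOC][7-50 FREE]
Op 2: free(a) -> (freed a); heap: [0-50 FREE]
Op 3: b = malloc(2) -> b = 0; heap: [0-1 ALLOC][2-50 FREE]
Op 4: free(b) -> (freed b); heap: [0-50 FREE]
Op 5: c = malloc(11) -> c = 0; heap: [0-10 ALLOC][11-50 FREE]
Op 6: d = malloc(8) -> d = 11; heap: [0-10 ALLOC][11-18 ALLOC][19-50 FREE]
Op 7: c = realloc(c, 9) -> c = 0; heap: [0-8 ALLOC][9-10 FREE][11-18 ALLOC][19-50 FREE]
Free blocks: [2 32] total_free=34 largest=32 -> 100*(34-32)/34 = 200/34 ≈ 5.882 -> rounds to 6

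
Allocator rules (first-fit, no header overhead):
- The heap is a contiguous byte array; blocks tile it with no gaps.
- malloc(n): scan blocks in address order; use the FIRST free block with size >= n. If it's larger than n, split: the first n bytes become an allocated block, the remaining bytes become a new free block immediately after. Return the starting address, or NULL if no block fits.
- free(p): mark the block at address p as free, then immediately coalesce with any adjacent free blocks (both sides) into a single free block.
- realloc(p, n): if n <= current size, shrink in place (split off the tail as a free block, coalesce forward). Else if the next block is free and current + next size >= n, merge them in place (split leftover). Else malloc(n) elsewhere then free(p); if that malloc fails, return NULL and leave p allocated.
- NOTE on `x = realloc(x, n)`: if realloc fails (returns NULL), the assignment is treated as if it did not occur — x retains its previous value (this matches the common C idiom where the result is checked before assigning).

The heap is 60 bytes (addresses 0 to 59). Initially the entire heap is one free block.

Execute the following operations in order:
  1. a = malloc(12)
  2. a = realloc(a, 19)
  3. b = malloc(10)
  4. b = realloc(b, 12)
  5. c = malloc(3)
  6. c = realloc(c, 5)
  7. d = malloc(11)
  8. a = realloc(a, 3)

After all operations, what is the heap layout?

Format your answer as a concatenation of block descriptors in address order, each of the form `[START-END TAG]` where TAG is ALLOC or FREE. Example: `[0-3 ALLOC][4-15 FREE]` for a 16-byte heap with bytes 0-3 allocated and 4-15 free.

Answer: [0-2 ALLOC][3-18 FREE][19-30 ALLOC][31-35 ALLOC][36-46 ALLOC][47-59 FREE]

Derivation:
Op 1: a = malloc(12) -> a = 0; heap: [0-11 ALLOC][12-59 FREE]
Op 2: a = realloc(a, 19) -> a = 0; heap: [0-18 ALLOC][19-59 FREE]
Op 3: b = malloc(10) -> b = 19; heap: [0-18 ALLOC][19-28 ALLOC][29-59 FREE]
Op 4: b = realloc(b, 12) -> b = 19; heap: [0-18 ALLOC][19-30 ALLOC][31-59 FREE]
Op 5: c = malloc(3) -> c = 31; heap: [0-18 ALLOC][19-30 ALLOC][31-33 ALLOC][34-59 FREE]
Op 6: c = realloc(c, 5) -> c = 31; heap: [0-18 ALLOC][19-30 ALLOC][31-35 ALLOC][36-59 FREE]
Op 7: d = malloc(11) -> d = 36; heap: [0-18 ALLOC][19-30 ALLOC][31-35 ALLOC][36-46 ALLOC][47-59 FREE]
Op 8: a = realloc(a, 3) -> a = 0; heap: [0-2 ALLOC][3-18 FREE][19-30 ALLOC][31-35 ALLOC][36-46 ALLOC][47-59 FREE]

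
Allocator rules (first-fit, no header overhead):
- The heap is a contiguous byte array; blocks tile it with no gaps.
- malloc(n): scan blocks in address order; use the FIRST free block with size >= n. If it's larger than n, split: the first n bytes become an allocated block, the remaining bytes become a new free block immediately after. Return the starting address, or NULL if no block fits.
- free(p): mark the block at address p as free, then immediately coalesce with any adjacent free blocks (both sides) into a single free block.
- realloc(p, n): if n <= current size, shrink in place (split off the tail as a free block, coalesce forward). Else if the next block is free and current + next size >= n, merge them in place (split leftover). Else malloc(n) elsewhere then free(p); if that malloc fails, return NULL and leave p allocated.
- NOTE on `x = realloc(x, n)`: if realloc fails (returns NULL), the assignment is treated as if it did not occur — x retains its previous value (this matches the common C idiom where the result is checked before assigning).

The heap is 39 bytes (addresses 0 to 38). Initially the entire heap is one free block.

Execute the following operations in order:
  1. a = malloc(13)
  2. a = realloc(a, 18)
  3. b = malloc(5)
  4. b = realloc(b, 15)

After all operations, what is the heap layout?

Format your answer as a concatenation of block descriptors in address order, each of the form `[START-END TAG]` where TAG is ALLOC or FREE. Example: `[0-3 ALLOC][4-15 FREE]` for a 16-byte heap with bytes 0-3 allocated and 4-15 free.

Answer: [0-17 ALLOC][18-32 ALLOC][33-38 FREE]

Derivation:
Op 1: a = malloc(13) -> a = 0; heap: [0-12 ALLOC][13-38 FREE]
Op 2: a = realloc(a, 18) -> a = 0; heap: [0-17 ALLOC][18-38 FREE]
Op 3: b = malloc(5) -> b = 18; heap: [0-17 ALLOC][18-22 ALLOC][23-38 FREE]
Op 4: b = realloc(b, 15) -> b = 18; heap: [0-17 ALLOC][18-32 ALLOC][33-38 FREE]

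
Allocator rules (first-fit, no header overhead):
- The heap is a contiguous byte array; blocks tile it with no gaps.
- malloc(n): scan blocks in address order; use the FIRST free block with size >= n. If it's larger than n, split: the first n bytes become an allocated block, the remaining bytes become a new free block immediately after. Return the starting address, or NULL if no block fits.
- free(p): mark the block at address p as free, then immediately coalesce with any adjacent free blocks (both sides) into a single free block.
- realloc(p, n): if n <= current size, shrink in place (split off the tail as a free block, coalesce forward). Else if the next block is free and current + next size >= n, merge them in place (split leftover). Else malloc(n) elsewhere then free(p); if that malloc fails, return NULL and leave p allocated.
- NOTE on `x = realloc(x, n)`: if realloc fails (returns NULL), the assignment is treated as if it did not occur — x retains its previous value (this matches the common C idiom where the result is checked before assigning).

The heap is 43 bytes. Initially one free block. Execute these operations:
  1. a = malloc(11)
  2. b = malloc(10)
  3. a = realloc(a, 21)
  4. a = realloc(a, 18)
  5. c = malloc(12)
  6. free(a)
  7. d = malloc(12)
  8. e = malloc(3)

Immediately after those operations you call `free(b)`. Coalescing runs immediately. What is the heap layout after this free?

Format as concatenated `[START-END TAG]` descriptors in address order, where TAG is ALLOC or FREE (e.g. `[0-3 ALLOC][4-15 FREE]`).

Op 1: a = malloc(11) -> a = 0; heap: [0-10 ALLOC][11-42 FREE]
Op 2: b = malloc(10) -> b = 11; heap: [0-10 ALLOC][11-20 ALLOC][21-42 FREE]
Op 3: a = realloc(a, 21) -> a = 21; heap: [0-10 FREE][11-20 ALLOC][21-41 ALLOC][42-42 FREE]
Op 4: a = realloc(a, 18) -> a = 21; heap: [0-10 FREE][11-20 ALLOC][21-38 ALLOC][39-42 FREE]
Op 5: c = malloc(12) -> c = NULL; heap: [0-10 FREE][11-20 ALLOC][21-38 ALLOC][39-42 FREE]
Op 6: free(a) -> (freed a); heap: [0-10 FREE][11-20 ALLOC][21-42 FREE]
Op 7: d = malloc(12) -> d = 21; heap: [0-10 FREE][11-20 ALLOC][21-32 ALLOC][33-42 FREE]
Op 8: e = malloc(3) -> e = 0; heap: [0-2 ALLOC][3-10 FREE][11-20 ALLOC][21-32 ALLOC][33-42 FREE]
free(b): b = 11 -> block [11-20 ALLOC]; mark free, coalesce with adjacent free neighbors -> [0-2 ALLOC][3-20 FREE][21-32 ALLOC][33-42 FREE]

Answer: [0-2 ALLOC][3-20 FREE][21-32 ALLOC][33-42 FREE]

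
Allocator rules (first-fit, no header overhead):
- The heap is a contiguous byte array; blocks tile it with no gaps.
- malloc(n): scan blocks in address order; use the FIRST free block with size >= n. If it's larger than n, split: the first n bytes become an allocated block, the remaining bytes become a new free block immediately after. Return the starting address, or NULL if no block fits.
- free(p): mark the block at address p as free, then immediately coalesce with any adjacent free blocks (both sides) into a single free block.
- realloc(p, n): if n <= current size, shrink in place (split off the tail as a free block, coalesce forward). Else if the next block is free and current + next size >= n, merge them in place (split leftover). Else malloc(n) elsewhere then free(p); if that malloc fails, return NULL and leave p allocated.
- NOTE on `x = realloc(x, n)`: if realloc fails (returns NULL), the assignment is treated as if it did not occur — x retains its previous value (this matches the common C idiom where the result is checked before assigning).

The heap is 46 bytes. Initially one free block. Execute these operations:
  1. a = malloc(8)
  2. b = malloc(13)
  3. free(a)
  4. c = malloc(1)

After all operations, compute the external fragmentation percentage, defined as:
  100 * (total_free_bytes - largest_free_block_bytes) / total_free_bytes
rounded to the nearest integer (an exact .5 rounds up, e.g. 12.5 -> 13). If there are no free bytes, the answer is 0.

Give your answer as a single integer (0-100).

Answer: 22

Derivation:
Op 1: a = malloc(8) -> a = 0; heap: [0-7 ALLOC][8-45 FREE]
Op 2: b = malloc(13) -> b = 8; heap: [0-7 ALLOC][8-20 ALLOC][21-45 FREE]
Op 3: free(a) -> (freed a); heap: [0-7 FREE][8-20 ALLOC][21-45 FREE]
Op 4: c = malloc(1) -> c = 0; heap: [0-0 ALLOC][1-7 FREE][8-20 ALLOC][21-45 FREE]
Free blocks: [7 25] total_free=32 largest=25 -> 100*(32-25)/32 = 700/32 = 21.875 -> rounds to 22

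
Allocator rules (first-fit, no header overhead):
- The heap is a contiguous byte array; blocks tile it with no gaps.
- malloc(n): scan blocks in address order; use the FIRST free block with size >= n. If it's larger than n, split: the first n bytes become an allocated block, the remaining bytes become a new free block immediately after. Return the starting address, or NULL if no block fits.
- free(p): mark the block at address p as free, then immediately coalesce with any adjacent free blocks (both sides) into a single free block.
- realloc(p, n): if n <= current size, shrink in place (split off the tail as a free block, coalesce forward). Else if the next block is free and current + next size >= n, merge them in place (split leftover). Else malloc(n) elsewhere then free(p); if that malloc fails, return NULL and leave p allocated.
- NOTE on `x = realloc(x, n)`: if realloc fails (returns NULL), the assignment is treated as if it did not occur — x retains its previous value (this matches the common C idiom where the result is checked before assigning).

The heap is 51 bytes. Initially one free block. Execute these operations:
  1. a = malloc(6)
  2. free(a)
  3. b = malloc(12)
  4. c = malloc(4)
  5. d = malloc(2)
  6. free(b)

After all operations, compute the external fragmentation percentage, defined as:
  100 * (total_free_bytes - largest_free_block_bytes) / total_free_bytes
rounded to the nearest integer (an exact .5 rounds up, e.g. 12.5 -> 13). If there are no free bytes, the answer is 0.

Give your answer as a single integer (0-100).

Answer: 27

Derivation:
Op 1: a = malloc(6) -> a = 0; heap: [0-5 ALLOC][6-50 FREE]
Op 2: free(a) -> (freed a); heap: [0-50 FREE]
Op 3: b = malloc(12) -> b = 0; heap: [0-11 ALLOC][12-50 FREE]
Op 4: c = malloc(4) -> c = 12; heap: [0-11 ALLOC][12-15 ALLOC][16-50 FREE]
Op 5: d = malloc(2) -> d = 16; heap: [0-11 ALLOC][12-15 ALLOC][16-17 ALLOC][18-50 FREE]
Op 6: free(b) -> (freed b); heap: [0-11 FREE][12-15 ALLOC][16-17 ALLOC][18-50 FREE]
Free blocks: [12 33] total_free=45 largest=33 -> 100*(45-33)/45 = 1200/45 ≈ 26.667 -> rounds to 27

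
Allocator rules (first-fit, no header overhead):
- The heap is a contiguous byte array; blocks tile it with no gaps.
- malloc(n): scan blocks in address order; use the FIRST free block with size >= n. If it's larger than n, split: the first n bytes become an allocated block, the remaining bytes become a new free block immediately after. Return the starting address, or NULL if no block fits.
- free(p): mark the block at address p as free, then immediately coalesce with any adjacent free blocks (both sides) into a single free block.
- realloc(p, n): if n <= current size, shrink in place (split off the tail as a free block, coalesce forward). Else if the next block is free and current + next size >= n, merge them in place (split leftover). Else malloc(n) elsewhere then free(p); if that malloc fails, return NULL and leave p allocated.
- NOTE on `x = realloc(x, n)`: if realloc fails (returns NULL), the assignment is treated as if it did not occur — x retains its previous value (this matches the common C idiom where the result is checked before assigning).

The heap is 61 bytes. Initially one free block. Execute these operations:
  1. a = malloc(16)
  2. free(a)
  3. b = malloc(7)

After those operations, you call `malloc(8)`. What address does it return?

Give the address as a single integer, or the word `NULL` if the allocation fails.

Op 1: a = malloc(16) -> a = 0; heap: [0-15 ALLOC][16-60 FREE]
Op 2: free(a) -> (freed a); heap: [0-60 FREE]
Op 3: b = malloc(7) -> b = 0; heap: [0-6 ALLOC][7-60 FREE]
malloc(8): first-fit scan over [0-6 ALLOC][7-60 FREE] -> 7

Answer: 7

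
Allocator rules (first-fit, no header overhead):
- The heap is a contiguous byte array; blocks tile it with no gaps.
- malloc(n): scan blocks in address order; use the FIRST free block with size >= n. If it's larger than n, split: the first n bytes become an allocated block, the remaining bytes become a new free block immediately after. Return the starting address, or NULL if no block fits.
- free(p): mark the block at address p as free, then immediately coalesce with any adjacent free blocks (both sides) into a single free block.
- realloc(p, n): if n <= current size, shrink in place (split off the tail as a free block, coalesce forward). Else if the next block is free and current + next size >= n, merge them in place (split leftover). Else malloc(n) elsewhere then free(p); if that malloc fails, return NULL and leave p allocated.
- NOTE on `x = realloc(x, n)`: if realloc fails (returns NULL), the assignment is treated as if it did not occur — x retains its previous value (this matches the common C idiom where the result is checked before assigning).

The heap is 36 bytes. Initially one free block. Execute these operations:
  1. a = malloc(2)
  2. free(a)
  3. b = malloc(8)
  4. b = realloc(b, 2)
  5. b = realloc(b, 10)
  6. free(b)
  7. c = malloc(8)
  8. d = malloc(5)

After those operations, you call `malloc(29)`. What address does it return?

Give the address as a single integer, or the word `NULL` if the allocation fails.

Answer: NULL

Derivation:
Op 1: a = malloc(2) -> a = 0; heap: [0-1 ALLOC][2-35 FREE]
Op 2: free(a) -> (freed a); heap: [0-35 FREE]
Op 3: b = malloc(8) -> b = 0; heap: [0-7 ALLOC][8-35 FREE]
Op 4: b = realloc(b, 2) -> b = 0; heap: [0-1 ALLOC][2-35 FREE]
Op 5: b = realloc(b, 10) -> b = 0; heap: [0-9 ALLOC][10-35 FREE]
Op 6: free(b) -> (freed b); heap: [0-35 FREE]
Op 7: c = malloc(8) -> c = 0; heap: [0-7 ALLOC][8-35 FREE]
Op 8: d = malloc(5) -> d = 8; heap: [0-7 ALLOC][8-12 ALLOC][13-35 FREE]
malloc(29): first-fit scan over [0-7 ALLOC][8-12 ALLOC][13-35 FREE] -> NULL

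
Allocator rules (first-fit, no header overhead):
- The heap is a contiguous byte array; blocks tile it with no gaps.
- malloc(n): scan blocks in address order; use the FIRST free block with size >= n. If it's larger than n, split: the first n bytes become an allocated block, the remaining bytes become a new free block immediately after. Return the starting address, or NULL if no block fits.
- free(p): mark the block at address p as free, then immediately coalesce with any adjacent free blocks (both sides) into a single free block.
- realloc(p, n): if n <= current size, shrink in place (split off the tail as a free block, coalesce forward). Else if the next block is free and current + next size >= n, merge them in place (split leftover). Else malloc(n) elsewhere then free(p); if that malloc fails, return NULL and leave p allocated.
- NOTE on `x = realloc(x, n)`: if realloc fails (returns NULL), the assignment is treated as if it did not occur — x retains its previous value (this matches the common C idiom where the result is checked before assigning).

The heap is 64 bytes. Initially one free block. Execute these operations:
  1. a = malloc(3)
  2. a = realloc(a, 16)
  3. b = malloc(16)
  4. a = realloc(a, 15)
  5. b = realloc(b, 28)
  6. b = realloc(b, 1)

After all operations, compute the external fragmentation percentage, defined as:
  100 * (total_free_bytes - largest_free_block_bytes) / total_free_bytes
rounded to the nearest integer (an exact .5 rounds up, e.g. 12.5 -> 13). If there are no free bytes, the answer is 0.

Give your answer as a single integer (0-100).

Answer: 2

Derivation:
Op 1: a = malloc(3) -> a = 0; heap: [0-2 ALLOC][3-63 FREE]
Op 2: a = realloc(a, 16) -> a = 0; heap: [0-15 ALLOC][16-63 FREE]
Op 3: b = malloc(16) -> b = 16; heap: [0-15 ALLOC][16-31 ALLOC][32-63 FREE]
Op 4: a = realloc(a, 15) -> a = 0; heap: [0-14 ALLOC][15-15 FREE][16-31 ALLOC][32-63 FREE]
Op 5: b = realloc(b, 28) -> b = 16; heap: [0-14 ALLOC][15-15 FREE][16-43 ALLOC][44-63 FREE]
Op 6: b = realloc(b, 1) -> b = 16; heap: [0-14 ALLOC][15-15 FREE][16-16 ALLOC][17-63 FREE]
Free blocks: [1 47] total_free=48 largest=47 -> 100*(48-47)/48 = 100/48 ≈ 2.083 -> rounds to 2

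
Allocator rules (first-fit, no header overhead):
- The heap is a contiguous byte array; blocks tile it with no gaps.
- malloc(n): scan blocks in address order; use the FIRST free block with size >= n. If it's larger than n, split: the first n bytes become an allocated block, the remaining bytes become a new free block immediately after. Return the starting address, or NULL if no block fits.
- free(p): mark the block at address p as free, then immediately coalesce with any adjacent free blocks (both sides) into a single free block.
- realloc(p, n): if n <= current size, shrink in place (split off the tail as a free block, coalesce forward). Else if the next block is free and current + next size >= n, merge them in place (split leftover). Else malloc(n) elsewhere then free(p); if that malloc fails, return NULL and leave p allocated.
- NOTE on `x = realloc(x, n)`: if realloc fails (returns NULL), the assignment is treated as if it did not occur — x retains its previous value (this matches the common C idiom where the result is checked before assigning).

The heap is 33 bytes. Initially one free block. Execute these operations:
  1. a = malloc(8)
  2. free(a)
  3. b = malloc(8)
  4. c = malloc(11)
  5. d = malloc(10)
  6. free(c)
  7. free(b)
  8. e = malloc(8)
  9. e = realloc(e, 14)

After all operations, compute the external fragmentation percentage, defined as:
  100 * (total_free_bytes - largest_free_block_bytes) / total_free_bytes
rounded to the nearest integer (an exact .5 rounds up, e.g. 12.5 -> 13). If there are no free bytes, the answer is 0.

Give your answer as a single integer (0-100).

Op 1: a = malloc(8) -> a = 0; heap: [0-7 ALLOC][8-32 FREE]
Op 2: free(a) -> (freed a); heap: [0-32 FREE]
Op 3: b = malloc(8) -> b = 0; heap: [0-7 ALLOC][8-32 FREE]
Op 4: c = malloc(11) -> c = 8; heap: [0-7 ALLOC][8-18 ALLOC][19-32 FREE]
Op 5: d = malloc(10) -> d = 19; heap: [0-7 ALLOC][8-18 ALLOC][19-28 ALLOC][29-32 FREE]
Op 6: free(c) -> (freed c); heap: [0-7 ALLOC][8-18 FREE][19-28 ALLOC][29-32 FREE]
Op 7: free(b) -> (freed b); heap: [0-18 FREE][19-28 ALLOC][29-32 FREE]
Op 8: e = malloc(8) -> e = 0; heap: [0-7 ALLOC][8-18 FREE][19-28 ALLOC][29-32 FREE]
Op 9: e = realloc(e, 14) -> e = 0; heap: [0-13 ALLOC][14-18 FREE][19-28 ALLOC][29-32 FREE]
Free blocks: [5 4] total_free=9 largest=5 -> 100*(9-5)/9 = 400/9 ≈ 44.444 -> rounds to 44

Answer: 44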